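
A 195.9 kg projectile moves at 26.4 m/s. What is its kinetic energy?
KE = ½mv² = ½(195.9)(26.4)² = 68270 J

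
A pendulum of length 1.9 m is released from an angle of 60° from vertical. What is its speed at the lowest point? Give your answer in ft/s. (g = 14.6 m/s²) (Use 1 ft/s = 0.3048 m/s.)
h = L(1 − cosθ) = 1.9(1 − cos60°) = 0.95 m
v = √(2gh) = √(2·14.6·0.95) = 5.26688 m/s = 17.28 ft/s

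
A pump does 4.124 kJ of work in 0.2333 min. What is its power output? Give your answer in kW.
Convert to SI: W = 4124.0 J, t = 13.998 s
P = W/t = 4124.0/13.998 = 294.614 W = 0.2946 kW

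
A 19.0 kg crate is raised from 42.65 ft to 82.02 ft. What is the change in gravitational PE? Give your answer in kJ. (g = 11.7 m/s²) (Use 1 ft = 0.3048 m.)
Convert to SI: m = 19.0 kg, Δh = 12.0 m
ΔPE = mgΔh = (19.0)(11.7)(12.0) = 2667.59 J = 2.668 kJ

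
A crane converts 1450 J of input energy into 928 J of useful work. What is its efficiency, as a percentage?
η = W_out/W_in = 928/1450 = 64.0%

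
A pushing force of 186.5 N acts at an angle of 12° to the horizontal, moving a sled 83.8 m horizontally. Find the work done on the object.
W = F·d·cosθ = (186.5)(83.8)cos(12°) = 15290 J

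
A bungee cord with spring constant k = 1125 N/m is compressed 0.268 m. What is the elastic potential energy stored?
PE = ½kx² = ½(1125)(0.268)² = 40.4 J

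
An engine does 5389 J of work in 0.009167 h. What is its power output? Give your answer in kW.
Convert to SI: W = 5389.0 J, t = 33.0012 s
P = W/t = 5389.0/33.0012 = 163.297 W = 0.1633 kW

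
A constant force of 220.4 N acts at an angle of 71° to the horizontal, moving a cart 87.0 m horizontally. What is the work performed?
W = F·d·cosθ = (220.4)(87.0)cos(71°) = 6243 J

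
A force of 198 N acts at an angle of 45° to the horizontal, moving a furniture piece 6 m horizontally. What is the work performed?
W = F·d·cosθ = (198)(6)cos(45°) = 840.0 J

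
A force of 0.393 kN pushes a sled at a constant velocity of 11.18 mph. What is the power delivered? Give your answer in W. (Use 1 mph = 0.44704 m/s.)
Convert to SI: F = 393.0 N, v = 4.99791 m/s
P = Fv = (393.0)(4.99791) = 1964 W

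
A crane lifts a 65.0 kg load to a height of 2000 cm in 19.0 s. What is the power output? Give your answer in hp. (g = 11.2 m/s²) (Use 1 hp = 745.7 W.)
Convert to SI: m = 65.0 kg, h = 20.0 m, t = 19.0 s
P = mgh/t = (65.0)(11.2)(20.0)/19.0 = 766.316 W = 1.028 hp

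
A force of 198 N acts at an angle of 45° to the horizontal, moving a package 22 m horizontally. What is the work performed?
W = F·d·cosθ = (198)(22)cos(45°) = 3080 J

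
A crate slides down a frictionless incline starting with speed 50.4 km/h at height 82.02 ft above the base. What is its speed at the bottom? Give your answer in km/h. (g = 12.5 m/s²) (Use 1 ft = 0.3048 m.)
Convert to SI: v₀ = 14.0 m/s, h = 24.9997 m
½mv₀² + mgh = ½mv² ⇒ v = √(v₀² + 2gh) = √(14.0² + 2·12.5·24.9997) = 28.653 m/s = 103.2 km/h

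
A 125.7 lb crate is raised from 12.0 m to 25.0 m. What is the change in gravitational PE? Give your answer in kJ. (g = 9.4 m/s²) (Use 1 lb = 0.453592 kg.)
Convert to SI: m = 57.0165 kg, Δh = 13.0 m
ΔPE = mgΔh = (57.0165)(9.4)(13.0) = 6967.42 J = 6.967 kJ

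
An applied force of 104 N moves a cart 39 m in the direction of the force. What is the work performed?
W = F·d = (104)(39) = 4056 J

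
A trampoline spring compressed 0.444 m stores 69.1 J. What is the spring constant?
k = 2·PE/x² = 2·69.1/(0.444)² = 701.0 N/m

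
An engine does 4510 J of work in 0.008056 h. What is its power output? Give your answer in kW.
Convert to SI: W = 4510.0 J, t = 29.0016 s
P = W/t = 4510.0/29.0016 = 155.509 W = 0.1555 kW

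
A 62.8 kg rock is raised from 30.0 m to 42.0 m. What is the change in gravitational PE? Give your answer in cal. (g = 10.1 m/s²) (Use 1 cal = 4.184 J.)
ΔPE = mgΔh = (62.8)(10.1)(12.0) = 7611.36 J = 1819 cal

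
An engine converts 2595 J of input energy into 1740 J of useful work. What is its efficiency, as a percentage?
η = W_out/W_in = 1740/2595 = 67.05%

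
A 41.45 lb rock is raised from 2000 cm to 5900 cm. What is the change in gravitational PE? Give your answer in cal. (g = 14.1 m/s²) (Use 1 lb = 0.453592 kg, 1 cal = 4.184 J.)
Convert to SI: m = 18.8014 kg, Δh = 39.0 m
ΔPE = mgΔh = (18.8014)(14.1)(39.0) = 10338.9 J = 2471 cal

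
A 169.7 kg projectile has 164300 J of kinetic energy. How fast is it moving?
v = √(2·KE/m) = √(2·164300/169.7) = 44.0 m/s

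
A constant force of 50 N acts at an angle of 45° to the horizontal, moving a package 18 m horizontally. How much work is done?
W = F·d·cosθ = (50)(18)cos(45°) = 636.4 J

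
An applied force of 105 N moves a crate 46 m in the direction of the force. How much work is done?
W = F·d = (105)(46) = 4830 J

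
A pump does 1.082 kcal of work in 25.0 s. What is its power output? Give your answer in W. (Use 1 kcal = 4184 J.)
Convert to SI: W = 4527.09 J, t = 25.0 s
P = W/t = 4527.09/25.0 = 181.1 W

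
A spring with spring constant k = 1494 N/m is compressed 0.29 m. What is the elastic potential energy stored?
PE = ½kx² = ½(1494)(0.29)² = 62.82 J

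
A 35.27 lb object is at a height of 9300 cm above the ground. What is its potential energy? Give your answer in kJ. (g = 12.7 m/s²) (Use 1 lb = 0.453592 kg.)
Convert to SI: m = 15.9982 kg, h = 93.0 m
PE = mgh = (15.9982)(12.7)(93.0) = 18895.5 J = 18.9 kJ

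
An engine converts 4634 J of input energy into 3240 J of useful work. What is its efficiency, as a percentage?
η = W_out/W_in = 3240/4634 = 69.92%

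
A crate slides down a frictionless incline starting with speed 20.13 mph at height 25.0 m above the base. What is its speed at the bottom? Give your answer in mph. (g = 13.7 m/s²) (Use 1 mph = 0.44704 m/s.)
Convert to SI: v₀ = 8.99892 m/s, h = 25.0 m
½mv₀² + mgh = ½mv² ⇒ v = √(v₀² + 2gh) = √(8.99892² + 2·13.7·25.0) = 27.6764 m/s = 61.91 mph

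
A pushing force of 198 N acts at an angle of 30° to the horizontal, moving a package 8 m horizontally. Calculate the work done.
W = F·d·cosθ = (198)(8)cos(30°) = 1372 J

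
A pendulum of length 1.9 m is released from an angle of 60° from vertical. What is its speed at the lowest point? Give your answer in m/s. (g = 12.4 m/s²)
h = L(1 − cosθ) = 1.9(1 − cos60°) = 0.95 m
v = √(2gh) = √(2·12.4·0.95) = 4.854 m/s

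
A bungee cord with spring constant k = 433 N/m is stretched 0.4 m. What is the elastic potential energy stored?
PE = ½kx² = ½(433)(0.4)² = 34.64 J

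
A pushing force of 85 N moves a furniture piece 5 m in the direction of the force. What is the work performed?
W = F·d = (85)(5) = 425.0 J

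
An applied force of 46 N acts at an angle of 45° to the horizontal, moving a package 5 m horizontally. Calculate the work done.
W = F·d·cosθ = (46)(5)cos(45°) = 162.6 J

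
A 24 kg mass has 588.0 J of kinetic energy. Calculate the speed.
v = √(2·KE/m) = √(2·588.0/24) = 7.0 m/s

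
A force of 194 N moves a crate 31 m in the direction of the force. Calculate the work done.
W = F·d = (194)(31) = 6014 J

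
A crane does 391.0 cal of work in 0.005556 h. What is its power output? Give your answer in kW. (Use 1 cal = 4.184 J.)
Convert to SI: W = 1635.94 J, t = 20.0016 s
P = W/t = 1635.94/20.0016 = 81.7907 W = 0.08179 kW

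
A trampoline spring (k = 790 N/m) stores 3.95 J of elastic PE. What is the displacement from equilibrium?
x = √(2·PE/k) = √(2·3.95/790) = 0.1 m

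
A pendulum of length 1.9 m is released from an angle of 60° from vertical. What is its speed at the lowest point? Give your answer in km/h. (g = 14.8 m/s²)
h = L(1 − cosθ) = 1.9(1 − cos60°) = 0.95 m
v = √(2gh) = √(2·14.8·0.95) = 5.30283 m/s = 19.09 km/h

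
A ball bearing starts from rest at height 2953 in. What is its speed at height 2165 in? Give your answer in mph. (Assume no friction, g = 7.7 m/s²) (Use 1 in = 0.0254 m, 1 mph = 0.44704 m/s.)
Convert to SI: h₁−h₂ = 20.0152 m
mgh₁ = mgh₂ + ½mv² ⇒ v = √(2g(h₁−h₂)) = √(2·7.7·20.0152) = 17.5566 m/s = 39.27 mph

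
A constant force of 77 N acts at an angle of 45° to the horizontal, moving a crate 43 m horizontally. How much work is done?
W = F·d·cosθ = (77)(43)cos(45°) = 2341 J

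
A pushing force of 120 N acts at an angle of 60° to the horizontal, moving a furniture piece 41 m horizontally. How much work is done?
W = F·d·cosθ = (120)(41)cos(60°) = 2460 J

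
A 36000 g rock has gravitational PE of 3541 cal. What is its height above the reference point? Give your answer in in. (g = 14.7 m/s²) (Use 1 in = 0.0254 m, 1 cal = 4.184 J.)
Convert to SI: m = 36.0 kg, PE = 14815.5 J
h = PE/(mg) = 14815.5/(36.0·14.7) = 27.9961 m = 1102 in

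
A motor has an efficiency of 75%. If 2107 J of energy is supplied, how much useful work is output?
W_out = η·W_in = 0.75·2107 = 1580.25 J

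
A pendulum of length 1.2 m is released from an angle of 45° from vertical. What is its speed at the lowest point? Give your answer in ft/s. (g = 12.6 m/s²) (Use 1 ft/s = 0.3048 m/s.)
h = L(1 − cosθ) = 1.2(1 − cos45°) = 0.351472 m
v = √(2gh) = √(2·12.6·0.351472) = 2.97609 m/s = 9.764 ft/s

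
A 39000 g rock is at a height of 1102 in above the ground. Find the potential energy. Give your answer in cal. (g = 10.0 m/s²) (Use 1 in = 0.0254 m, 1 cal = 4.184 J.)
Convert to SI: m = 39.0 kg, h = 27.9908 m
PE = mgh = (39.0)(10.0)(27.9908) = 10916.4 J = 2609 cal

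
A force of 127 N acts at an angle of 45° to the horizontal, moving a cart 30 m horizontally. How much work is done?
W = F·d·cosθ = (127)(30)cos(45°) = 2694 J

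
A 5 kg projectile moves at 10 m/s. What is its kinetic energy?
KE = ½mv² = ½(5)(10)² = 250.0 J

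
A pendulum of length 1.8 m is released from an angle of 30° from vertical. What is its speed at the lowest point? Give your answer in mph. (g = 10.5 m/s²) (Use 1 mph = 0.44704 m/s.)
h = L(1 − cosθ) = 1.8(1 − cos30°) = 0.241154 m
v = √(2gh) = √(2·10.5·0.241154) = 2.25039 m/s = 5.034 mph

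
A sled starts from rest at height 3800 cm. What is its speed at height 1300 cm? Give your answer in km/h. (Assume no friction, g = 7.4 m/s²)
Convert to SI: h₁−h₂ = 25.0 m
mgh₁ = mgh₂ + ½mv² ⇒ v = √(2g(h₁−h₂)) = √(2·7.4·25.0) = 19.2354 m/s = 69.25 km/h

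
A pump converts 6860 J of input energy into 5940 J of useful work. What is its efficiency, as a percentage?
η = W_out/W_in = 5940/6860 = 86.59%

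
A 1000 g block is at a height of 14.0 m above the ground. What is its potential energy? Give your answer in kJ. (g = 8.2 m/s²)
Convert to SI: m = 1.0 kg, h = 14.0 m
PE = mgh = (1.0)(8.2)(14.0) = 114.8 J = 0.1148 kJ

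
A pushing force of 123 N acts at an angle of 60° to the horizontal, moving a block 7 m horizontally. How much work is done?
W = F·d·cosθ = (123)(7)cos(60°) = 430.5 J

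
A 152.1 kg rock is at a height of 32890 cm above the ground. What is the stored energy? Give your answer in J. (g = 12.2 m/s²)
Convert to SI: m = 152.1 kg, h = 328.9 m
PE = mgh = (152.1)(12.2)(328.9) = 610300 J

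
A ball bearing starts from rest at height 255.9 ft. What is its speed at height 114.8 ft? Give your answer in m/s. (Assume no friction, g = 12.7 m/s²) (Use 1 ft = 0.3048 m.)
Convert to SI: h₁−h₂ = 43.0073 m
mgh₁ = mgh₂ + ½mv² ⇒ v = √(2g(h₁−h₂)) = √(2·12.7·43.0073) = 33.05 m/s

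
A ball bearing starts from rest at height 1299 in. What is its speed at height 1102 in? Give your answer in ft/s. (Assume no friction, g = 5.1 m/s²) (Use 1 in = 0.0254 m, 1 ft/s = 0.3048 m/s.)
Convert to SI: h₁−h₂ = 5.0038 m
mgh₁ = mgh₂ + ½mv² ⇒ v = √(2g(h₁−h₂)) = √(2·5.1·5.0038) = 7.14414 m/s = 23.44 ft/s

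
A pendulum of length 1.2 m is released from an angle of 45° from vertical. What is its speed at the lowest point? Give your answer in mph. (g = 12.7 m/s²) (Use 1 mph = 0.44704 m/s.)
h = L(1 − cosθ) = 1.2(1 − cos45°) = 0.351472 m
v = √(2gh) = √(2·12.7·0.351472) = 2.98787 m/s = 6.684 mph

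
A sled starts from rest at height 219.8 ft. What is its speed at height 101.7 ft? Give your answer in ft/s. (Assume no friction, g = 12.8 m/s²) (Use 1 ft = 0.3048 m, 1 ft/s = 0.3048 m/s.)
Convert to SI: h₁−h₂ = 35.9969 m
mgh₁ = mgh₂ + ½mv² ⇒ v = √(2g(h₁−h₂)) = √(2·12.8·35.9969) = 30.35655 m/s = 99.59 ft/s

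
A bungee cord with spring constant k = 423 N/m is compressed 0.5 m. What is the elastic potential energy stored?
PE = ½kx² = ½(423)(0.5)² = 52.88 J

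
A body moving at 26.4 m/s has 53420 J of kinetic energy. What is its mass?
m = 2·KE/v² = 2·53420/(26.4)² = 153.3 kg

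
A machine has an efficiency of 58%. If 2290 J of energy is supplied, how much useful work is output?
W_out = η·W_in = 0.58·2290 = 1328.2 J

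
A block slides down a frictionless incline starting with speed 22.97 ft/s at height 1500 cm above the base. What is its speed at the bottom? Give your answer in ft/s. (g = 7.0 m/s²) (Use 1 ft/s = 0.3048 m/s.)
Convert to SI: v₀ = 7.00126 m/s, h = 15.0 m
½mv₀² + mgh = ½mv² ⇒ v = √(v₀² + 2gh) = √(7.00126² + 2·7.0·15.0) = 16.094 m/s = 52.8 ft/s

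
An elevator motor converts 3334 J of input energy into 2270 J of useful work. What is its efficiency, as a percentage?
η = W_out/W_in = 2270/3334 = 68.09%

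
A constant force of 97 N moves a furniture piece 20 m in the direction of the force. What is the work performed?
W = F·d = (97)(20) = 1940 J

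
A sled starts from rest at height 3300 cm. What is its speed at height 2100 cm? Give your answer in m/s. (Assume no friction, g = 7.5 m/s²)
Convert to SI: h₁−h₂ = 12.0 m
mgh₁ = mgh₂ + ½mv² ⇒ v = √(2g(h₁−h₂)) = √(2·7.5·12.0) = 13.42 m/s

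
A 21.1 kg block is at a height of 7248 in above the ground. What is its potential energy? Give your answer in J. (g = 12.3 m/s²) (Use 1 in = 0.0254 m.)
Convert to SI: m = 21.1 kg, h = 184.099 m
PE = mgh = (21.1)(12.3)(184.099) = 47780 J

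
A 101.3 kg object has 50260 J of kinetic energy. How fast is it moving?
v = √(2·KE/m) = √(2·50260/101.3) = 31.5 m/s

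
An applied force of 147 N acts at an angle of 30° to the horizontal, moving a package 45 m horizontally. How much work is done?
W = F·d·cosθ = (147)(45)cos(30°) = 5729 J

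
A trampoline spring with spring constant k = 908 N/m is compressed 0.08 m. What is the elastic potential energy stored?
PE = ½kx² = ½(908)(0.08)² = 2.906 J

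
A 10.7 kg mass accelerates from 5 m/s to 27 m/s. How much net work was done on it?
W = ΔKE = ½m(v₂² − v₁²) = ½(10.7)(27² − 5²) = 3766.4 J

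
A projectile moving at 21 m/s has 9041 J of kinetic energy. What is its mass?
m = 2·KE/v² = 2·9041/(21)² = 41.0 kg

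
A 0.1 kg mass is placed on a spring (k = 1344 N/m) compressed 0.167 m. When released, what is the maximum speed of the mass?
½kx² = ½mv² ⇒ v = x√(k/m) = (0.167)√(1344/0.1) = 19.36 m/s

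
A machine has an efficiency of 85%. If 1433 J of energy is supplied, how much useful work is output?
W_out = η·W_in = 0.85·1433 = 1218.05 J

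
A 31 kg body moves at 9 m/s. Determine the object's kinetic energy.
KE = ½mv² = ½(31)(9)² = 1255.5 J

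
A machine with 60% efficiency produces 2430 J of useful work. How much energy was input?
W_in = W_out/η = 2430/0.6 = 4050 J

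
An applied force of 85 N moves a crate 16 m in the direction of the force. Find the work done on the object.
W = F·d = (85)(16) = 1360 J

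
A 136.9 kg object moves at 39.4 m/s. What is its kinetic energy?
KE = ½mv² = ½(136.9)(39.4)² = 106300 J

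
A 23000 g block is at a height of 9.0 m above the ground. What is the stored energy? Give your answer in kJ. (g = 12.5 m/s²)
Convert to SI: m = 23.0 kg, h = 9.0 m
PE = mgh = (23.0)(12.5)(9.0) = 2587.5 J = 2.588 kJ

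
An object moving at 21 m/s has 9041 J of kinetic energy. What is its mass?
m = 2·KE/v² = 2·9041/(21)² = 41.0 kg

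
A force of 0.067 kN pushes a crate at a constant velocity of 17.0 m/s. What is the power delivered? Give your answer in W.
Convert to SI: F = 67.0 N, v = 17.0 m/s
P = Fv = (67.0)(17.0) = 1139 W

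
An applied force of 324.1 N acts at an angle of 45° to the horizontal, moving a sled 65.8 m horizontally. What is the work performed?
W = F·d·cosθ = (324.1)(65.8)cos(45°) = 15080 J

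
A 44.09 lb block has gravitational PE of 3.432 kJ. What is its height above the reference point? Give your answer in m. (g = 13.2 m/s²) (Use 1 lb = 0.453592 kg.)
Convert to SI: m = 19.9989 kg, PE = 3432.0 J
h = PE/(mg) = 3432.0/(19.9989·13.2) = 13.0 m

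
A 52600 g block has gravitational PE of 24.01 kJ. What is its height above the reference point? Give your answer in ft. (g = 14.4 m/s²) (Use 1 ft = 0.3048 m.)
Convert to SI: m = 52.6 kg, PE = 24010.0 J
h = PE/(mg) = 24010.0/(52.6·14.4) = 31.6989 m = 104.0 ft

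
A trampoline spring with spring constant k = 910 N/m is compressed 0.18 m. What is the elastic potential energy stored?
PE = ½kx² = ½(910)(0.18)² = 14.74 J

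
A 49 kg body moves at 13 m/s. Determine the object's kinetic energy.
KE = ½mv² = ½(49)(13)² = 4140.5 J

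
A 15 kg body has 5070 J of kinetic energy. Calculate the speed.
v = √(2·KE/m) = √(2·5070/15) = 26.0 m/s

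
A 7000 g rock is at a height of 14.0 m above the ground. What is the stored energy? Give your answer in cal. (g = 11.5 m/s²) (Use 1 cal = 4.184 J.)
Convert to SI: m = 7.0 kg, h = 14.0 m
PE = mgh = (7.0)(11.5)(14.0) = 1127.0 J = 269.4 cal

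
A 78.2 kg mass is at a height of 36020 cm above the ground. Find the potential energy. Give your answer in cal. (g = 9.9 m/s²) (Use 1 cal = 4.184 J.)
Convert to SI: m = 78.2 kg, h = 360.2 m
PE = mgh = (78.2)(9.9)(360.2) = 278860 J = 66650 cal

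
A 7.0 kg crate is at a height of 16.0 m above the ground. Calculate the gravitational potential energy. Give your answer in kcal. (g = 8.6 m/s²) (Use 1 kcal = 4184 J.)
PE = mgh = (7.0)(8.6)(16.0) = 963.2 J = 0.2302 kcal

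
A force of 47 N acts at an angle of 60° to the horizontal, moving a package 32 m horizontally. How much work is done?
W = F·d·cosθ = (47)(32)cos(60°) = 752.0 J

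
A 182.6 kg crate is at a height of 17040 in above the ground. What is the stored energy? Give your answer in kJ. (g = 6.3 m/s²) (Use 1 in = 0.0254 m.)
Convert to SI: m = 182.6 kg, h = 432.816 m
PE = mgh = (182.6)(6.3)(432.816) = 497903 J = 497.9 kJ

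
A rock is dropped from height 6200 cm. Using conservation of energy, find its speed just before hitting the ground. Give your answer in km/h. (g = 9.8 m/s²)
Convert to SI: h = 62.0 m
mgh = ½mv² ⇒ v = √(2gh) = √(2·9.8·62.0) = 34.8597 m/s = 125.5 km/h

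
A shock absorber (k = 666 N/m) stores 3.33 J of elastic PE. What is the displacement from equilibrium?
x = √(2·PE/k) = √(2·3.33/666) = 0.1 m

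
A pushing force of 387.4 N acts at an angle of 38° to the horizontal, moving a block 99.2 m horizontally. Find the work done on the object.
W = F·d·cosθ = (387.4)(99.2)cos(38°) = 30280 J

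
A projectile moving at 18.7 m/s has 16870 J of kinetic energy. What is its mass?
m = 2·KE/v² = 2·16870/(18.7)² = 96.49 kg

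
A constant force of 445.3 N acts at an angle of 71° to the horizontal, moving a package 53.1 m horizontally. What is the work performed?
W = F·d·cosθ = (445.3)(53.1)cos(71°) = 7698 J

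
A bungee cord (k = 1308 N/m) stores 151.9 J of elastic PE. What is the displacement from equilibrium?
x = √(2·PE/k) = √(2·151.9/1308) = 0.4819 m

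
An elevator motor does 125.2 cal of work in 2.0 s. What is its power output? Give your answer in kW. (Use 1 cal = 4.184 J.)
Convert to SI: W = 523.837 J, t = 2.0 s
P = W/t = 523.837/2.0 = 261.918 W = 0.2619 kW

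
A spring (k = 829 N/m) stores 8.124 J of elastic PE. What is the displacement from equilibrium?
x = √(2·PE/k) = √(2·8.124/829) = 0.14 m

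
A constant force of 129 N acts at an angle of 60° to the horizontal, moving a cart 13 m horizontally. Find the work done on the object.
W = F·d·cosθ = (129)(13)cos(60°) = 838.5 J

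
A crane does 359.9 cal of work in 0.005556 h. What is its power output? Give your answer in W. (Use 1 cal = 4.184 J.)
Convert to SI: W = 1505.82 J, t = 20.0016 s
P = W/t = 1505.82/20.0016 = 75.29 W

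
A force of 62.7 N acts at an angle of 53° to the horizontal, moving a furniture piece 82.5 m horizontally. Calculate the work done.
W = F·d·cosθ = (62.7)(82.5)cos(53°) = 3113 J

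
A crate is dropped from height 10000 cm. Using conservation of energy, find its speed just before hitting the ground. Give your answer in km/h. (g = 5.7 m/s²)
Convert to SI: h = 100.0 m
mgh = ½mv² ⇒ v = √(2gh) = √(2·5.7·100.0) = 33.763886 m/s = 121.5 km/h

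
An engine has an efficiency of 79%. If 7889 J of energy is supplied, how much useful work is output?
W_out = η·W_in = 0.79·7889 = 6232.31 J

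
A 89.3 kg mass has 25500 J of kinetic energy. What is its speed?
v = √(2·KE/m) = √(2·25500/89.3) = 23.9 m/s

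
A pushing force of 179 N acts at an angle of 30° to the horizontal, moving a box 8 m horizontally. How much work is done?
W = F·d·cosθ = (179)(8)cos(30°) = 1240 J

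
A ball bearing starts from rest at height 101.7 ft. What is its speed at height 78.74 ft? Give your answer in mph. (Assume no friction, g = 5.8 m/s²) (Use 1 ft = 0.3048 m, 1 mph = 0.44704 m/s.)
Convert to SI: h₁−h₂ = 6.99821 m
mgh₁ = mgh₂ + ½mv² ⇒ v = √(2g(h₁−h₂)) = √(2·5.8·6.99821) = 9.00995 m/s = 20.15 mph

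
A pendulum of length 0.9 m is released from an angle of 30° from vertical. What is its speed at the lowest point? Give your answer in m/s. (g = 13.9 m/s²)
h = L(1 − cosθ) = 0.9(1 − cos30°) = 0.120577 m
v = √(2gh) = √(2·13.9·0.120577) = 1.831 m/s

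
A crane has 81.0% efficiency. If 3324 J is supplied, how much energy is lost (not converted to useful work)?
W_lost = W_in(1 − η) = 3324·(1 − 0.81) = 631.6 J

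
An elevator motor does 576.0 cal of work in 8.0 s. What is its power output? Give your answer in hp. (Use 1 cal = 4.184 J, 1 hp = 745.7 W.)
Convert to SI: W = 2409.98 J, t = 8.0 s
P = W/t = 2409.98/8.0 = 301.248 W = 0.404 hp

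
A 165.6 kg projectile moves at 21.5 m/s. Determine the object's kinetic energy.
KE = ½mv² = ½(165.6)(21.5)² = 38270 J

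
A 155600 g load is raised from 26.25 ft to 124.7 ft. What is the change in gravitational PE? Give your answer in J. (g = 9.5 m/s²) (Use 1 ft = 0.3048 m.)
Convert to SI: m = 155.6 kg, Δh = 30.0076 m
ΔPE = mgΔh = (155.6)(9.5)(30.0076) = 44360 J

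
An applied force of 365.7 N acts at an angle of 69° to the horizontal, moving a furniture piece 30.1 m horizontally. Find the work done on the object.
W = F·d·cosθ = (365.7)(30.1)cos(69°) = 3945 J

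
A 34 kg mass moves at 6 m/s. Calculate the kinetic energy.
KE = ½mv² = ½(34)(6)² = 612.0 J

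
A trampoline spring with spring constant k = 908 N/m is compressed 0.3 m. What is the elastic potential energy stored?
PE = ½kx² = ½(908)(0.3)² = 40.86 J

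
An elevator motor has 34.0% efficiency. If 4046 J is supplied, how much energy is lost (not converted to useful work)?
W_lost = W_in(1 − η) = 4046·(1 − 0.34) = 2670 J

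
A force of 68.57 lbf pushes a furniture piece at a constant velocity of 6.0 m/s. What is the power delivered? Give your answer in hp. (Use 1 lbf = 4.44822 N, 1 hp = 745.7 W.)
Convert to SI: F = 305.014 N, v = 6.0 m/s
P = Fv = (305.014)(6.0) = 1830.09 W = 2.454 hp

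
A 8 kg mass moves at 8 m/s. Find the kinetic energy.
KE = ½mv² = ½(8)(8)² = 256.0 J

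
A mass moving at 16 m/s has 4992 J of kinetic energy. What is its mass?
m = 2·KE/v² = 2·4992/(16)² = 39.0 kg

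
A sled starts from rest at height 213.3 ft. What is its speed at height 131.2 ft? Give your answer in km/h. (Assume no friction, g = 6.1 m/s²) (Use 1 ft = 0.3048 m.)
Convert to SI: h₁−h₂ = 25.0241 m
mgh₁ = mgh₂ + ½mv² ⇒ v = √(2g(h₁−h₂)) = √(2·6.1·25.0241) = 17.4727 m/s = 62.9 km/h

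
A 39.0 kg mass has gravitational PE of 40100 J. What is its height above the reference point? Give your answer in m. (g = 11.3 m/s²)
h = PE/(mg) = 40100.0/(39.0·11.3) = 90.99 m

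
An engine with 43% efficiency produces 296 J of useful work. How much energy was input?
W_in = W_out/η = 296/0.43 = 688.4 J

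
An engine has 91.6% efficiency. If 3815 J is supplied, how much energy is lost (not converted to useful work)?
W_lost = W_in(1 − η) = 3815·(1 − 0.916) = 320.5 J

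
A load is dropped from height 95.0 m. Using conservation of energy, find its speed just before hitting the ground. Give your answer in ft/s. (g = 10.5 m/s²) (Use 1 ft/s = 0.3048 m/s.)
mgh = ½mv² ⇒ v = √(2gh) = √(2·10.5·95.0) = 44.6654 m/s = 146.5 ft/s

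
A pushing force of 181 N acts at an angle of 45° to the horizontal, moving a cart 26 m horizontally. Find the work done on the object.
W = F·d·cosθ = (181)(26)cos(45°) = 3328 J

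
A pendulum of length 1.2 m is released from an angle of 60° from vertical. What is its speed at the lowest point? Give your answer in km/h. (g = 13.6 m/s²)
h = L(1 − cosθ) = 1.2(1 − cos60°) = 0.6 m
v = √(2gh) = √(2·13.6·0.6) = 4.0398 m/s = 14.54 km/h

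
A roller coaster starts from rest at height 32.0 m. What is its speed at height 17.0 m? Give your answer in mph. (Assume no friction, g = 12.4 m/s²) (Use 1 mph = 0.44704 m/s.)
mgh₁ = mgh₂ + ½mv² ⇒ v = √(2g(h₁−h₂)) = √(2·12.4·15.0) = 19.2873 m/s = 43.14 mph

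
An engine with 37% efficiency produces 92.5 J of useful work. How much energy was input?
W_in = W_out/η = 92.5/0.37 = 250.0 J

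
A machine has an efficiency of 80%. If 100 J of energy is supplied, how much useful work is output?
W_out = η·W_in = 0.8·100 = 80.0 J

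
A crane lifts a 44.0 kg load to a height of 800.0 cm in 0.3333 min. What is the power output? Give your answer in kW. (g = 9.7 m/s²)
Convert to SI: m = 44.0 kg, h = 8.0 m, t = 19.998 s
P = mgh/t = (44.0)(9.7)(8.0)/19.998 = 170.737 W = 0.1707 kW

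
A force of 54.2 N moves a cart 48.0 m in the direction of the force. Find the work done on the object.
W = F·d = (54.2)(48.0) = 2602 J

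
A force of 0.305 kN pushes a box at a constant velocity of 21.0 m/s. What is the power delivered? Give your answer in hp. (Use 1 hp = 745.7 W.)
Convert to SI: F = 305.0 N, v = 21.0 m/s
P = Fv = (305.0)(21.0) = 6405.0 W = 8.589 hp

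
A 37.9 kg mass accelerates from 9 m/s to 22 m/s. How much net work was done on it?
W = ΔKE = ½m(v₂² − v₁²) = ½(37.9)(22² − 9²) = 7636.85 J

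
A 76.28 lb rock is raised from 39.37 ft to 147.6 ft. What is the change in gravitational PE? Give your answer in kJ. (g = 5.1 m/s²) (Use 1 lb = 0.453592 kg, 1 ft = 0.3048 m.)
Convert to SI: m = 34.6 kg, Δh = 32.9885 m
ΔPE = mgΔh = (34.6)(5.1)(32.9885) = 5821.15 J = 5.821 kJ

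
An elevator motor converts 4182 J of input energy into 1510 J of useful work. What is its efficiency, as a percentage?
η = W_out/W_in = 1510/4182 = 36.11%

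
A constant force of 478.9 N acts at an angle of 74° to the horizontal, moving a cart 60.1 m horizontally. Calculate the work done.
W = F·d·cosθ = (478.9)(60.1)cos(74°) = 7933 J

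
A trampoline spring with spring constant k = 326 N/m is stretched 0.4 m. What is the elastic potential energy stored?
PE = ½kx² = ½(326)(0.4)² = 26.08 J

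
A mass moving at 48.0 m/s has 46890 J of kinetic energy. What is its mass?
m = 2·KE/v² = 2·46890/(48.0)² = 40.7 kg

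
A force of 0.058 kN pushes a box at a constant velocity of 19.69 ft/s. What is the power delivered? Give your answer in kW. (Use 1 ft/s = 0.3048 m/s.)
Convert to SI: F = 58.0 N, v = 6.00151 m/s
P = Fv = (58.0)(6.00151) = 348.088 W = 0.3481 kW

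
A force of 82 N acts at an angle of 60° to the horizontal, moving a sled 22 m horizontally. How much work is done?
W = F·d·cosθ = (82)(22)cos(60°) = 902.0 J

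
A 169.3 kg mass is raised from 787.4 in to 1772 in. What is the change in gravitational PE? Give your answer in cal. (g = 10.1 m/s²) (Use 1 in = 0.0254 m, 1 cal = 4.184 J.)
Convert to SI: m = 169.3 kg, Δh = 25.0088 m
ΔPE = mgΔh = (169.3)(10.1)(25.0088) = 42763.4 J = 10220 cal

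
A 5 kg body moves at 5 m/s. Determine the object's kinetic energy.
KE = ½mv² = ½(5)(5)² = 62.5 J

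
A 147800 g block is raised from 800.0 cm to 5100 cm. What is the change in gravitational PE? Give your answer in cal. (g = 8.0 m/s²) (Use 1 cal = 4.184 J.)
Convert to SI: m = 147.8 kg, Δh = 43.0 m
ΔPE = mgΔh = (147.8)(8.0)(43.0) = 50843.2 J = 12150 cal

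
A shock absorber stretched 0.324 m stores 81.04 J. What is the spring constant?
k = 2·PE/x² = 2·81.04/(0.324)² = 1544 N/m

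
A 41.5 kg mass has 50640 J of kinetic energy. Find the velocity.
v = √(2·KE/m) = √(2·50640/41.5) = 49.4 m/s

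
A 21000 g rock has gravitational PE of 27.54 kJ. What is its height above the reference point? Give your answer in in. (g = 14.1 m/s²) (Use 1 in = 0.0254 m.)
Convert to SI: m = 21.0 kg, PE = 27540.0 J
h = PE/(mg) = 27540.0/(21.0·14.1) = 93.0091 m = 3662 in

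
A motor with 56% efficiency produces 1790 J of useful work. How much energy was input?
W_in = W_out/η = 1790/0.56 = 3196 J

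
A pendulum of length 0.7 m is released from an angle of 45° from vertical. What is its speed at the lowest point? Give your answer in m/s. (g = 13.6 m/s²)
h = L(1 − cosθ) = 0.7(1 − cos45°) = 0.205025 m
v = √(2gh) = √(2·13.6·0.205025) = 2.362 m/s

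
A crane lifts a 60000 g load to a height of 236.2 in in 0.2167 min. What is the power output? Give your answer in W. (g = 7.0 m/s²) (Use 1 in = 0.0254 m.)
Convert to SI: m = 60.0 kg, h = 5.99948 m, t = 13.002 s
P = mgh/t = (60.0)(7.0)(5.99948)/13.002 = 193.8 W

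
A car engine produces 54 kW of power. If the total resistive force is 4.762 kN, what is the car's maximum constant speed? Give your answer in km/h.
Convert to SI: F = 4762.0 N
P = Fv ⇒ v = P/F = 54000 W/4762.0 N = 11.3398 m/s = 40.82 km/h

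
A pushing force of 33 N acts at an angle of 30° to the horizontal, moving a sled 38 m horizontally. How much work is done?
W = F·d·cosθ = (33)(38)cos(30°) = 1086 J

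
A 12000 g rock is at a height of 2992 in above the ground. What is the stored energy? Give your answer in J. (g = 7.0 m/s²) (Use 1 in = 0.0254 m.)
Convert to SI: m = 12.0 kg, h = 75.9968 m
PE = mgh = (12.0)(7.0)(75.9968) = 6384 J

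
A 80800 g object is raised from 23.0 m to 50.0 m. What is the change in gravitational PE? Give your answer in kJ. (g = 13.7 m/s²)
Convert to SI: m = 80.8 kg, Δh = 27.0 m
ΔPE = mgΔh = (80.8)(13.7)(27.0) = 29887.9 J = 29.89 kJ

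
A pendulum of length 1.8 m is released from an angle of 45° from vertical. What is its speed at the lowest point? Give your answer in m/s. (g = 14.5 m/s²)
h = L(1 − cosθ) = 1.8(1 − cos45°) = 0.527208 m
v = √(2gh) = √(2·14.5·0.527208) = 3.91 m/s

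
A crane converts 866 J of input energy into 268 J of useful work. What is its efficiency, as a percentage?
η = W_out/W_in = 268/866 = 30.95%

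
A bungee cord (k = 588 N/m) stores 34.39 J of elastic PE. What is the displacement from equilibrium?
x = √(2·PE/k) = √(2·34.39/588) = 0.342 m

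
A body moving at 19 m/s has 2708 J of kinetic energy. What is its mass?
m = 2·KE/v² = 2·2708/(19)² = 15.0 kg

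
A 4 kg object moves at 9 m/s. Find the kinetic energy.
KE = ½mv² = ½(4)(9)² = 162.0 J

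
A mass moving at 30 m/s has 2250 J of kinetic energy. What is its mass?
m = 2·KE/v² = 2·2250/(30)² = 5.0 kg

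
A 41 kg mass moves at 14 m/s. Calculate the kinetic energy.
KE = ½mv² = ½(41)(14)² = 4018.0 J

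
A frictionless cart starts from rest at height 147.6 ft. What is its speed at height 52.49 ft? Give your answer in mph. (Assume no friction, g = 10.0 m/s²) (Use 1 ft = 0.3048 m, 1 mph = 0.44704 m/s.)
Convert to SI: h₁−h₂ = 28.9895 m
mgh₁ = mgh₂ + ½mv² ⇒ v = √(2g(h₁−h₂)) = √(2·10.0·28.9895) = 24.0788 m/s = 53.86 mph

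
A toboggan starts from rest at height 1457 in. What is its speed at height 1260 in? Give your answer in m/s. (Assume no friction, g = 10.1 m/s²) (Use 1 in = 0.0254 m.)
Convert to SI: h₁−h₂ = 5.0038 m
mgh₁ = mgh₂ + ½mv² ⇒ v = √(2g(h₁−h₂)) = √(2·10.1·5.0038) = 10.05 m/s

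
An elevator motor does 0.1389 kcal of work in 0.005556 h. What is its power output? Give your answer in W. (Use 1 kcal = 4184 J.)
Convert to SI: W = 581.158 J, t = 20.0016 s
P = W/t = 581.158/20.0016 = 29.06 W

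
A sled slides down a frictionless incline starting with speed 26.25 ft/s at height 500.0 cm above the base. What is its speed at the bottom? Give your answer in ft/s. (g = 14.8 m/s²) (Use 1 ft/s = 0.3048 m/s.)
Convert to SI: v₀ = 8.001 m/s, h = 5.0 m
½mv₀² + mgh = ½mv² ⇒ v = √(v₀² + 2gh) = √(8.001² + 2·14.8·5.0) = 14.5608 m/s = 47.77 ft/s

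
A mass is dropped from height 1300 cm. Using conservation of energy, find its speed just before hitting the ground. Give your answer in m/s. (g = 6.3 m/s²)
Convert to SI: h = 13.0 m
mgh = ½mv² ⇒ v = √(2gh) = √(2·6.3·13.0) = 12.8 m/s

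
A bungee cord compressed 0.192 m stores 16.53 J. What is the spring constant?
k = 2·PE/x² = 2·16.53/(0.192)² = 896.8 N/m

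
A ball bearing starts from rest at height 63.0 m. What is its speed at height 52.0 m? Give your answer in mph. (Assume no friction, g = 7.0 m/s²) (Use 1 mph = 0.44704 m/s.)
mgh₁ = mgh₂ + ½mv² ⇒ v = √(2g(h₁−h₂)) = √(2·7.0·11.0) = 12.4097 m/s = 27.76 mph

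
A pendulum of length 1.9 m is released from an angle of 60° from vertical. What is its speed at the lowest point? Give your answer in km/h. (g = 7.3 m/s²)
h = L(1 − cosθ) = 1.9(1 − cos60°) = 0.95 m
v = √(2gh) = √(2·7.3·0.95) = 3.72424 m/s = 13.41 km/h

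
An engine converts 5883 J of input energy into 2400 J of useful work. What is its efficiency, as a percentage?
η = W_out/W_in = 2400/5883 = 40.8%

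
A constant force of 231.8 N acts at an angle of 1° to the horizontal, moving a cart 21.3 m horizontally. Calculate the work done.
W = F·d·cosθ = (231.8)(21.3)cos(1°) = 4937 J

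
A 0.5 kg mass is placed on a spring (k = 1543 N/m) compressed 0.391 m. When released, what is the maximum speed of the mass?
½kx² = ½mv² ⇒ v = x√(k/m) = (0.391)√(1543/0.5) = 21.72 m/s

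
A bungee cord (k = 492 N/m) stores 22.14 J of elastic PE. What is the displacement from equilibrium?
x = √(2·PE/k) = √(2·22.14/492) = 0.3 m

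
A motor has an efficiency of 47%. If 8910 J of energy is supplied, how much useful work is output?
W_out = η·W_in = 0.47·8910 = 4187.7 J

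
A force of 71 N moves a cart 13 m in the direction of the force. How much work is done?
W = F·d = (71)(13) = 923.0 J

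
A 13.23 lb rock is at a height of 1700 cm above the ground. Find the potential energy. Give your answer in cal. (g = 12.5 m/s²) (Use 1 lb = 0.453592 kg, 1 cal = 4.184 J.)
Convert to SI: m = 6.00102 kg, h = 17.0 m
PE = mgh = (6.00102)(12.5)(17.0) = 1275.22 J = 304.8 cal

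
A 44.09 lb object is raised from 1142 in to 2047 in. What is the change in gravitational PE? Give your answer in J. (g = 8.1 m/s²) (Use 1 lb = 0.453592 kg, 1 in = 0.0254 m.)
Convert to SI: m = 19.9989 kg, Δh = 22.987 m
ΔPE = mgΔh = (19.9989)(8.1)(22.987) = 3724 J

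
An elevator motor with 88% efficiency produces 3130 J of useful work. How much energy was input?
W_in = W_out/η = 3130/0.88 = 3557 J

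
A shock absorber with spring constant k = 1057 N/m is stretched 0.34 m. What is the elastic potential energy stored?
PE = ½kx² = ½(1057)(0.34)² = 61.09 J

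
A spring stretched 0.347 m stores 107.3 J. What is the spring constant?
k = 2·PE/x² = 2·107.3/(0.347)² = 1782 N/m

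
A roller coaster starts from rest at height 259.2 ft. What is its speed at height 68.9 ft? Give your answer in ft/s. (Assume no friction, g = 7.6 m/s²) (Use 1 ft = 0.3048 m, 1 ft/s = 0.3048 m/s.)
Convert to SI: h₁−h₂ = 58.0034 m
mgh₁ = mgh₂ + ½mv² ⇒ v = √(2g(h₁−h₂)) = √(2·7.6·58.0034) = 29.6926 m/s = 97.42 ft/s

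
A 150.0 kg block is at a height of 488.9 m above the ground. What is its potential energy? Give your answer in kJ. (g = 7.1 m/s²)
PE = mgh = (150.0)(7.1)(488.9) = 520679 J = 520.7 kJ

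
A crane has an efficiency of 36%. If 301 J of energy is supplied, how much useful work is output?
W_out = η·W_in = 0.36·301 = 108.36 J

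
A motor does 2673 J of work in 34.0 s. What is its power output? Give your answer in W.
P = W/t = 2673.0/34.0 = 78.62 W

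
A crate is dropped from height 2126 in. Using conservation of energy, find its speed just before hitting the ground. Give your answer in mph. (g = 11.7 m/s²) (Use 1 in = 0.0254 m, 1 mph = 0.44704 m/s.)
Convert to SI: h = 54.0004 m
mgh = ½mv² ⇒ v = √(2gh) = √(2·11.7·54.0004) = 35.5473 m/s = 79.52 mph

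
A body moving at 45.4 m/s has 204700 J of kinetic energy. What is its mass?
m = 2·KE/v² = 2·204700/(45.4)² = 198.6 kg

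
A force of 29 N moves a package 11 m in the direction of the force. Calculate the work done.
W = F·d = (29)(11) = 319.0 J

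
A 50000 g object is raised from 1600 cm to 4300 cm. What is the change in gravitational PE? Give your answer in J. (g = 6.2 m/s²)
Convert to SI: m = 50.0 kg, Δh = 27.0 m
ΔPE = mgΔh = (50.0)(6.2)(27.0) = 8370 J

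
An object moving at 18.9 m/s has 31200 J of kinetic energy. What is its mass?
m = 2·KE/v² = 2·31200/(18.9)² = 174.7 kg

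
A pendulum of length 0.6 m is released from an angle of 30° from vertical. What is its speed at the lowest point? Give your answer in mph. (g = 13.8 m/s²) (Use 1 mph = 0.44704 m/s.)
h = L(1 − cosθ) = 0.6(1 − cos30°) = 0.0803848 m
v = √(2gh) = √(2·13.8·0.0803848) = 1.4895 m/s = 3.332 mph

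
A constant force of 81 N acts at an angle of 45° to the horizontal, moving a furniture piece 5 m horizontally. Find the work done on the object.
W = F·d·cosθ = (81)(5)cos(45°) = 286.4 J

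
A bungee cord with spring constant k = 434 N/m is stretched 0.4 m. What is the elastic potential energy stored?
PE = ½kx² = ½(434)(0.4)² = 34.72 J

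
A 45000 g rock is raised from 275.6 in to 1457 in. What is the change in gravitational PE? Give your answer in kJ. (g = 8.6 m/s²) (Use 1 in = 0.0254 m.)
Convert to SI: m = 45.0 kg, Δh = 30.0076 m
ΔPE = mgΔh = (45.0)(8.6)(30.0076) = 11612.9 J = 11.61 kJ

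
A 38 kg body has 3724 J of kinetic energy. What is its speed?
v = √(2·KE/m) = √(2·3724/38) = 14.0 m/s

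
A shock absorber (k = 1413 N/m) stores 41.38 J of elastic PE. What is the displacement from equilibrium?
x = √(2·PE/k) = √(2·41.38/1413) = 0.242 m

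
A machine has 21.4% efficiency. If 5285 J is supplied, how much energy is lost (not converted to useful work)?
W_lost = W_in(1 − η) = 5285·(1 − 0.214) = 4154 J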